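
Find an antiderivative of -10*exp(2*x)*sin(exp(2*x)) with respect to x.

5*cos(exp(2*x)) + C

Let u = exp(2*x), so du = (2*exp(2*x)) dx.
Rewriting, the integral becomes -5·∫ sin(u) du = -5·-cos(u).
Substituting back, u = exp(2*x).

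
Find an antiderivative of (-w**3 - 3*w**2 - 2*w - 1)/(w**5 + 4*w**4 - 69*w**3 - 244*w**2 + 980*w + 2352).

-505*log(w - 7)/4914 + 11*log(w - 4)/180 - log(w + 2)/1080 - 119*log(w + 6)/520 + 19*log(w + 7)/70 + C

Factor the denominator: (w - 7)*(w - 4)*(w + 2)*(w + 6)*(w + 7).
Partial-fraction decomposition: 19/(70*(w + 7)) - 119/(520*(w + 6)) - 1/(1080*(w + 2)) + 11/(180*(w - 4)) - 505/(4914*(w - 7)).
Integrate each term: A/(w−a) contributes A·log|w−a|.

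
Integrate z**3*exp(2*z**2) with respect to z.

Let u = z², du = 2z dz; rewrite as (1/2)∫ u^1·exp(2u) du.
Now integrate by parts 1 time.

(2*z**2 - 1)*exp(2*z**2)/8 + C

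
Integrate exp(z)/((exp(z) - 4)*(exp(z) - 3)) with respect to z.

Let u = e^z, du = e^z dz.
The integral becomes ∫ du/((u-3)(u-4)); decompose into partial fractions.

log(exp(z) - 4) - log(exp(z) - 3) + C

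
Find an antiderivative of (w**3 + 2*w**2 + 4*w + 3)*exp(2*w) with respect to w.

(4*w**3 + 2*w**2 + 14*w + 5)*exp(2*w)/8 + C

Use integration by parts with u = w**3 + 2*w**2 + 4*w + 3, dv = exp(2*w) dw, so v = exp(2*w)/2.
Apply parts 3 times (tabular method): alternate signs, differentiate u down to 0, integrate dv up.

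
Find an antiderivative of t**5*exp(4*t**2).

Let u = t², du = 2t dt; rewrite as (1/2)∫ u^2·exp(4u) du.
Now integrate by parts 2 times.

(8*t**4 - 4*t**2 + 1)*exp(4*t**2)/64 + C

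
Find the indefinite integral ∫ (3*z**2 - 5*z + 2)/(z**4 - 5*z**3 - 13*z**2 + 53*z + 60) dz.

13*log(z - 5)/12 - 6*log(z - 4)/7 + log(z + 1)/6 - 11*log(z + 3)/28 + C

Factor the denominator: (z - 5)*(z - 4)*(z + 1)*(z + 3).
Partial-fraction decomposition: -11/(28*(z + 3)) + 1/(6*(z + 1)) - 6/(7*(z - 4)) + 13/(12*(z - 5)).
Integrate each term: A/(z−a) contributes A·log|z−a|.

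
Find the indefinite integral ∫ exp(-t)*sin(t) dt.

-exp(-t)*sin(t)/2 - exp(-t)*cos(t)/2 + C

Let I denote the integral. Integrate by parts with u = sin(t), dv = exp(-t) dt, so v = -exp(-t): I = -exp(-t)*sin(t) + ∫ exp(-t)*cos(t) dt.
Apply parts again with u = cos(t), dv = exp(-t) dt: ∫ exp(-t)*cos(t) dt = -exp(-t)*cos(t) − I. Substituting back brings back I: I = -exp(-t)*sin(t) - exp(-t)*cos(t) − I.
Solving for I: (1 + 1)·I equals the remaining terms, so I = (1/2)·(-exp(-t)*sin(t) - exp(-t)*cos(t)).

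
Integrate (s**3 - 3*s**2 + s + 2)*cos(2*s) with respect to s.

Use integration by parts with u = s**3 - 3*s**2 + s + 2, dv = cos(2*s) ds, so v = sin(2*s)/2.
Apply parts 3 times (tabular method): alternate signs, differentiate u down to 0, integrate dv up.

s**3*sin(2*s)/2 - 3*s**2*sin(2*s)/2 + 3*s**2*cos(2*s)/4 - s*sin(2*s)/4 - 3*s*cos(2*s)/2 + 7*sin(2*s)/4 - cos(2*s)/8 + C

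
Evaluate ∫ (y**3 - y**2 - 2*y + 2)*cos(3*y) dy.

y**3*sin(3*y)/3 - y**2*sin(3*y)/3 + y**2*cos(3*y)/3 - 8*y*sin(3*y)/9 - 2*y*cos(3*y)/9 + 20*sin(3*y)/27 - 8*cos(3*y)/27 + C

Use integration by parts with u = y**3 - y**2 - 2*y + 2, dv = cos(3*y) dy, so v = sin(3*y)/3.
Apply parts 3 times (tabular method): alternate signs, differentiate u down to 0, integrate dv up.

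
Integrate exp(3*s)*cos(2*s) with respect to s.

2*exp(3*s)*sin(2*s)/13 + 3*exp(3*s)*cos(2*s)/13 + C

Let I denote the integral. Integrate by parts with u = cos(2*s), dv = exp(3*s) ds, so v = exp(3*s)/3: I = exp(3*s)*cos(2*s)/3 + (2/3)·∫ exp(3*s)*sin(2*s) ds.
Apply parts again with u = sin(2*s), dv = exp(3*s) ds: ∫ exp(3*s)*sin(2*s) ds = exp(3*s)*sin(2*s)/3 − (2/3)·I. Substituting back brings back I: I = 2*exp(3*s)*sin(2*s)/9 + exp(3*s)*cos(2*s)/3 − (4/9)·I.
Solving for I: (1 + 4/9)·I equals the remaining terms, so I = (9/13)·(2*exp(3*s)*sin(2*s)/9 + exp(3*s)*cos(2*s)/3).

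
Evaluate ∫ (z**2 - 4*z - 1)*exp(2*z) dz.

(2*z**2 - 10*z + 3)*exp(2*z)/4 + C

Use integration by parts with u = z**2 - 4*z - 1, dv = exp(2*z) dz, so v = exp(2*z)/2.
Apply parts 2 times (tabular method): alternate signs, differentiate u down to 0, integrate dv up.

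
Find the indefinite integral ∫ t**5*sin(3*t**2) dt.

-t**4*cos(3*t**2)/6 + t**2*sin(3*t**2)/9 + cos(3*t**2)/27 + C

Let u = t², du = 2t dt; rewrite as (1/2)∫ u^2·sin(3u) du.
Now integrate by parts 2 times.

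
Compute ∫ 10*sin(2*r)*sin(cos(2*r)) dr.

5*cos(cos(2*r)) + C

Let u = cos(2*r), so du = (-2*sin(2*r)) dr.
Rewriting, the integral becomes -5·∫ sin(u) du = -5·-cos(u).
Substituting back, u = cos(2*r).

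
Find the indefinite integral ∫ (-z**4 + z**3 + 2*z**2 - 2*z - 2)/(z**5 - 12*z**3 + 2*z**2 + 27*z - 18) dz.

-11*log(z - 3)/30 - 7*log(z - 1)/144 + 14*log(z + 2)/45 - 43*log(z + 3)/48 - 1/(12*z - 12) + C

Factor the denominator: (z - 3)*(z - 1)**2*(z + 2)*(z + 3).
Partial-fraction decomposition: -43/(48*(z + 3)) + 14/(45*(z + 2)) - 7/(144*(z - 1)) + 1/(12*(z - 1)**2) - 11/(30*(z - 3)).
Integrate each term; A/(z−a) gives A·log|z−a|; A/(z−a)² gives −A/(z−a).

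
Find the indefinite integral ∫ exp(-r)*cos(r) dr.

Let I denote the integral. Integrate by parts with u = cos(r), dv = exp(-r) dr, so v = -exp(-r): I = -exp(-r)*cos(r) − ∫ exp(-r)*sin(r) dr.
Apply parts again with u = sin(r), dv = exp(-r) dr: ∫ exp(-r)*sin(r) dr = -exp(-r)*sin(r) + I. Substituting back brings back I: I = exp(-r)*sin(r) - exp(-r)*cos(r) − I.
Solving for I: (1 + 1)·I equals the remaining terms, so I = (1/2)·(exp(-r)*sin(r) - exp(-r)*cos(r)).

exp(-r)*sin(r)/2 - exp(-r)*cos(r)/2 + C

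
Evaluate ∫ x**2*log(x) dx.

x**3*log(x)/3 - x**3/9 + C

Use integration by parts with u = log(x), dv = x**2 dx.
Then du = 1/x dx and v = x**3/3.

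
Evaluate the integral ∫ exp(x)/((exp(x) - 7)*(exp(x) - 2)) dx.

log(exp(x) - 7)/5 - log(exp(x) - 2)/5 + C

Let u = e^x, du = e^x dx.
The integral becomes ∫ du/((u-7)(u-2)); decompose into partial fractions.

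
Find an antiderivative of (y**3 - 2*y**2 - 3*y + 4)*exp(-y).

(-y**3 - y**2 + y - 3)*exp(-y) + C

Use integration by parts with u = y**3 - 2*y**2 - 3*y + 4, dv = exp(-y) dy, so v = -exp(-y).
Apply parts 3 times (tabular method): alternate signs, differentiate u down to 0, integrate dv up.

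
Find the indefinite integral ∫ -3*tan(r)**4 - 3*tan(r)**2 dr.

Let u = tan(r), so du = (tan(r)**2 + 1) dr.
Rewriting, the integral becomes -3·∫ u^2 du = -3·u^3/3.
Substituting back, u = tan(r).

-tan(r)**3 + C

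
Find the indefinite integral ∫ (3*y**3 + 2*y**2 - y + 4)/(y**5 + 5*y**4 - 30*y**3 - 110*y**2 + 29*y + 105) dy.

Factor the denominator: (y - 5)*(y - 1)*(y + 1)*(y + 3)*(y + 7).
Partial-fraction decomposition: -115/(288*(y + 7)) + 7/(32*(y + 3)) + 1/(36*(y + 1)) - 1/(32*(y - 1)) + 53/(288*(y - 5)).
Integrate each term: A/(y−a) contributes A·log|y−a|.

53*log(y - 5)/288 - log(y - 1)/32 + log(y + 1)/36 + 7*log(y + 3)/32 - 115*log(y + 7)/288 + C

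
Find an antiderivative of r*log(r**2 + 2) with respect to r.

r**2*log(r**2 + 2)/2 - r**2/2 + log(r**2 + 2) + C

Let u = r**2 + 2, so du = (2*r) dr.
The integral becomes (1/2)·∫ log(u) du; integrate by parts with u′=log(u), dv′=du.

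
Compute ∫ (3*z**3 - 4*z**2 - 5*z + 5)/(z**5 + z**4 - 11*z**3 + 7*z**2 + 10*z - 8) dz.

Factor the denominator: (z - 2)*(z - 1)**2*(z + 1)*(z + 4).
Partial-fraction decomposition: -77/(150*(z + 4)) - 1/(12*(z + 1)) + 43/(100*(z - 1)) + 1/(10*(z - 1)**2) + 1/(6*(z - 2)).
Integrate each term; A/(z−a) gives A·log|z−a|; A/(z−a)² gives −A/(z−a).

log(z - 2)/6 + 43*log(z - 1)/100 - log(z + 1)/12 - 77*log(z + 4)/150 - 1/(10*z - 10) + C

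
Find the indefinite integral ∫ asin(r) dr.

Use integration by parts with u = arcsin(r), dv = dr.
Then du = 1/sqrt(-r**2 + 1) dr.

r*asin(r) + sqrt(-r**2 + 1) + C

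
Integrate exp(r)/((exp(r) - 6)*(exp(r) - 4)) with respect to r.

Let u = e^r, du = e^r dr.
The integral becomes ∫ du/((u-4)(u-6)); decompose into partial fractions.

log(exp(r) - 6)/2 - log(exp(r) - 4)/2 + C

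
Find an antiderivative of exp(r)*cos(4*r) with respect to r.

Let I denote the integral. Integrate by parts with u = cos(4*r), dv = exp(r) dr, so v = exp(r): I = exp(r)*cos(4*r) + 4·∫ exp(r)*sin(4*r) dr.
Apply parts again with u = sin(4*r), dv = exp(r) dr: ∫ exp(r)*sin(4*r) dr = exp(r)*sin(4*r) − 4·I. Substituting back brings back I: I = 4*exp(r)*sin(4*r) + exp(r)*cos(4*r) − 16·I.
Solving for I: (1 + 16)·I equals the remaining terms, so I = (1/17)·(4*exp(r)*sin(4*r) + exp(r)*cos(4*r)).

4*exp(r)*sin(4*r)/17 + exp(r)*cos(4*r)/17 + C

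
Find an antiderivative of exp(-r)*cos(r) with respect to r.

Let I denote the integral. Integrate by parts with u = cos(r), dv = exp(-r) dr, so v = -exp(-r): I = -exp(-r)*cos(r) − ∫ exp(-r)*sin(r) dr.
Apply parts again with u = sin(r), dv = exp(-r) dr: ∫ exp(-r)*sin(r) dr = -exp(-r)*sin(r) + I. Substituting back brings back I: I = exp(-r)*sin(r) - exp(-r)*cos(r) − I.
Solving for I: (1 + 1)·I equals the remaining terms, so I = (1/2)·(exp(-r)*sin(r) - exp(-r)*cos(r)).

exp(-r)*sin(r)/2 - exp(-r)*cos(r)/2 + C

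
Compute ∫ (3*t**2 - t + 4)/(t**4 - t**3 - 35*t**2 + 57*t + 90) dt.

37*log(t - 5)/66 - 7*log(t - 3)/18 + log(t + 1)/15 - 118*log(t + 6)/495 + C

Factor the denominator: (t - 5)*(t - 3)*(t + 1)*(t + 6).
Partial-fraction decomposition: -118/(495*(t + 6)) + 1/(15*(t + 1)) - 7/(18*(t - 3)) + 37/(66*(t - 5)).
Integrate each term: A/(t−a) contributes A·log|t−a|.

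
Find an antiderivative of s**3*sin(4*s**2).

-s**2*cos(4*s**2)/8 + sin(4*s**2)/32 + C

Let u = s², du = 2s ds; rewrite as (1/2)∫ u^1·sin(4u) du.
Now integrate by parts 1 time.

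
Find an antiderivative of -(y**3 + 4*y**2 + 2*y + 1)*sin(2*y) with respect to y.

y**3*cos(2*y)/2 - 3*y**2*sin(2*y)/4 + 2*y**2*cos(2*y) - 2*y*sin(2*y) + y*cos(2*y)/4 - sin(2*y)/8 - cos(2*y)/2 + C

Use integration by parts with u = y**3 + 4*y**2 + 2*y + 1, dv = -sin(2*y) dy, so v = cos(2*y)/2.
Apply parts 3 times (tabular method): alternate signs, differentiate u down to 0, integrate dv up.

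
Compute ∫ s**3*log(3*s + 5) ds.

Use integration by parts with u = log(3*s + 5), dv = s**3 ds.
Then du = 3/(3*s + 5) ds and v = s**4/4.

s**4*log(3*s + 5)/4 - s**4/16 + 5*s**3/36 - 25*s**2/72 + 125*s/108 - 625*log(3*s + 5)/324 + C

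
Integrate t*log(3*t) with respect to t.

t**2*(log(t) + log(3))/2 - t**2/4 + C

Use integration by parts with u = log(3*t), dv = t dt.
Then du = 1/t dt and v = t**2/2.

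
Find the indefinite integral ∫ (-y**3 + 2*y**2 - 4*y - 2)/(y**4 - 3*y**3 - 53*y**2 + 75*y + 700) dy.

-25*log(y - 7)/24 + 97*log(y - 5)/180 + 10*log(y + 4)/9 - 193*log(y + 5)/120 + C

Factor the denominator: (y - 7)*(y - 5)*(y + 4)*(y + 5).
Partial-fraction decomposition: -193/(120*(y + 5)) + 10/(9*(y + 4)) + 97/(180*(y - 5)) - 25/(24*(y - 7)).
Integrate each term: A/(y−a) contributes A·log|y−a|.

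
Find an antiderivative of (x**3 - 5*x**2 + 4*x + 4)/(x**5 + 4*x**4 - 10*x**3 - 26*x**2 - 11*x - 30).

-log(x - 3)/200 + 32*log(x + 2)/75 - 133*log(x + 5)/312 + 3*log(x**2 + 1)/1300 - 171*atan(x)/650 + C

Factor the denominator: (x - 3)*(x + 2)*(x + 5)*(x**2 + 1).
Partial-fraction decomposition: 3*(x - 57)/(650*(x**2 + 1)) - 133/(312*(x + 5)) + 32/(75*(x + 2)) - 1/(200*(x - 3)).
Integrate each term; A/(x−a) gives A·log|x−a|; the (Bx+D)/(x²+p²) term gives a log and an atan.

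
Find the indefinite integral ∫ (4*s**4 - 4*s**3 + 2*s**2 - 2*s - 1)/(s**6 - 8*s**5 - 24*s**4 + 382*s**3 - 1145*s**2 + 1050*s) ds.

Factor the denominator: s*(s - 5)**2*(s - 3)*(s - 2)*(s + 7).
Partial-fraction decomposition: -11087/(90720*(s + 7)) - 35/(162*(s - 2)) + 227/(120*(s - 3)) - 33533/(21600*(s - 5)) + 2039/(360*(s - 5)**2) - 1/(1050*s).
Integrate each term; A/(s−a) gives A·log|s−a|; A/(s−a)² gives −A/(s−a).

-log(s)/1050 - 33533*log(s - 5)/21600 + 227*log(s - 3)/120 - 35*log(s - 2)/162 - 11087*log(s + 7)/90720 - 2039/(360*s - 1800) + C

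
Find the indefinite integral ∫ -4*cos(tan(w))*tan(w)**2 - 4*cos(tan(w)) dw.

-4*sin(tan(w)) + C

Let u = tan(w), so du = (tan(w)**2 + 1) dw.
Rewriting, the integral becomes -4·∫ cos(u) du = -4·sin(u).
Substituting back, u = tan(w).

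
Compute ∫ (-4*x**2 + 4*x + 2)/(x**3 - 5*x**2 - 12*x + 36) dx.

-59*log(x - 6)/18 + 3*log(x - 2)/10 - 46*log(x + 3)/45 + C

Factor the denominator: (x - 6)*(x - 2)*(x + 3).
Partial-fraction decomposition: -46/(45*(x + 3)) + 3/(10*(x - 2)) - 59/(18*(x - 6)).
Integrate each term: A/(x−a) contributes A·log|x−a|.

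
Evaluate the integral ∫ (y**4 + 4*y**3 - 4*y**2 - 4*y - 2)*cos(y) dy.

y**4*sin(y) + 4*y**3*sin(y) + 4*y**3*cos(y) - 16*y**2*sin(y) + 12*y**2*cos(y) - 28*y*sin(y) - 32*y*cos(y) + 30*sin(y) - 28*cos(y) + C

Use integration by parts with u = y**4 + 4*y**3 - 4*y**2 - 4*y - 2, dv = cos(y) dy, so v = sin(y).
Apply parts 4 times (tabular method): alternate signs, differentiate u down to 0, integrate dv up.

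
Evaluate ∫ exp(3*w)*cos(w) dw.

exp(3*w)*sin(w)/10 + 3*exp(3*w)*cos(w)/10 + C

Let I denote the integral. Integrate by parts with u = cos(w), dv = exp(3*w) dw, so v = exp(3*w)/3: I = exp(3*w)*cos(w)/3 + (1/3)·∫ exp(3*w)*sin(w) dw.
Apply parts again with u = sin(w), dv = exp(3*w) dw: ∫ exp(3*w)*sin(w) dw = exp(3*w)*sin(w)/3 − (1/3)·I. Substituting back brings back I: I = exp(3*w)*sin(w)/9 + exp(3*w)*cos(w)/3 − (1/9)·I.
Solving for I: (1 + 1/9)·I equals the remaining terms, so I = (9/10)·(exp(3*w)*sin(w)/9 + exp(3*w)*cos(w)/3).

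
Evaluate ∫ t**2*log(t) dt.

t**3*log(t)/3 - t**3/9 + C

Use integration by parts with u = log(t), dv = t**2 dt.
Then du = 1/t dt and v = t**3/3.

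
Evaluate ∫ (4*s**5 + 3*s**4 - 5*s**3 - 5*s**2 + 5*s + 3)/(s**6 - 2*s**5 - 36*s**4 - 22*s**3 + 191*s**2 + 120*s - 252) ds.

72509*log(s - 7)/27000 - 129*log(s - 2)/500 + 5*log(s - 1)/288 + 67*log(s + 2)/108 + 3739*log(s + 3)/4000 + 651/(200*s + 600) + C

Factor the denominator: (s - 7)*(s - 2)*(s - 1)*(s + 2)*(s + 3)**2.
Partial-fraction decomposition: 3739/(4000*(s + 3)) - 651/(200*(s + 3)**2) + 67/(108*(s + 2)) + 5/(288*(s - 1)) - 129/(500*(s - 2)) + 72509/(27000*(s - 7)).
Integrate each term; A/(s−a) gives A·log|s−a|; A/(s−a)² gives −A/(s−a).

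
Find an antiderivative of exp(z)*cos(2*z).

Let I denote the integral. Integrate by parts with u = cos(2*z), dv = exp(z) dz, so v = exp(z): I = exp(z)*cos(2*z) + 2·∫ exp(z)*sin(2*z) dz.
Apply parts again with u = sin(2*z), dv = exp(z) dz: ∫ exp(z)*sin(2*z) dz = exp(z)*sin(2*z) − 2·I. Substituting back brings back I: I = 2*exp(z)*sin(2*z) + exp(z)*cos(2*z) − 4·I.
Solving for I: (1 + 4)·I equals the remaining terms, so I = (1/5)·(2*exp(z)*sin(2*z) + exp(z)*cos(2*z)).

2*exp(z)*sin(2*z)/5 + exp(z)*cos(2*z)/5 + C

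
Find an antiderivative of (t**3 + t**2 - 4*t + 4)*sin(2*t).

-t**3*cos(2*t)/2 + 3*t**2*sin(2*t)/4 - t**2*cos(2*t)/2 + t*sin(2*t)/2 + 11*t*cos(2*t)/4 - 11*sin(2*t)/8 - 7*cos(2*t)/4 + C

Use integration by parts with u = t**3 + t**2 - 4*t + 4, dv = sin(2*t) dt, so v = -cos(2*t)/2.
Apply parts 3 times (tabular method): alternate signs, differentiate u down to 0, integrate dv up.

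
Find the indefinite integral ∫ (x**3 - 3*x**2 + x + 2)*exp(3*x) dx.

(9*x**3 - 36*x**2 + 33*x + 7)*exp(3*x)/27 + C

Use integration by parts with u = x**3 - 3*x**2 + x + 2, dv = exp(3*x) dx, so v = exp(3*x)/3.
Apply parts 3 times (tabular method): alternate signs, differentiate u down to 0, integrate dv up.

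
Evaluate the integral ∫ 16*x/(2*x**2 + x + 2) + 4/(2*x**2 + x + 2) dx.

Let u = 2*x**2 + x + 2, so du = (4*x + 1) dx.
Rewriting, the integral becomes 4·∫ 1/u du = 4·log(u).
Substituting back, u = 2*x**2 + x + 2.

4*log(2*x**2 + x + 2) + C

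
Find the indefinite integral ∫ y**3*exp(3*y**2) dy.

(3*y**2 - 1)*exp(3*y**2)/18 + C

Let u = y², du = 2y dy; rewrite as (1/2)∫ u^1·exp(3u) du.
Now integrate by parts 1 time.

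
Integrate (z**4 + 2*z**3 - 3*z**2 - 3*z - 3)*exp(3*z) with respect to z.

(27*z**4 + 18*z**3 - 99*z**2 - 15*z - 76)*exp(3*z)/81 + C

Use integration by parts with u = z**4 + 2*z**3 - 3*z**2 - 3*z - 3, dv = exp(3*z) dz, so v = exp(3*z)/3.
Apply parts 4 times (tabular method): alternate signs, differentiate u down to 0, integrate dv up.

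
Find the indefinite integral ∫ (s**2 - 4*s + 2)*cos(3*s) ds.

Use integration by parts with u = s**2 - 4*s + 2, dv = cos(3*s) ds, so v = sin(3*s)/3.
Apply parts 2 times (tabular method): alternate signs, differentiate u down to 0, integrate dv up.

s**2*sin(3*s)/3 - 4*s*sin(3*s)/3 + 2*s*cos(3*s)/9 + 16*sin(3*s)/27 - 4*cos(3*s)/9 + C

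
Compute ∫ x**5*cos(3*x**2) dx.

x**4*sin(3*x**2)/6 + x**2*cos(3*x**2)/9 - sin(3*x**2)/27 + C

Let u = x², du = 2x dx; rewrite as (1/2)∫ u^2·cos(3u) du.
Now integrate by parts 2 times.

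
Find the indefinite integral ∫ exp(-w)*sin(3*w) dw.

Let I denote the integral. Integrate by parts with u = sin(3*w), dv = exp(-w) dw, so v = -exp(-w): I = -exp(-w)*sin(3*w) + 3·∫ exp(-w)*cos(3*w) dw.
Apply parts again with u = cos(3*w), dv = exp(-w) dw: ∫ exp(-w)*cos(3*w) dw = -exp(-w)*cos(3*w) − 3·I. Substituting back brings back I: I = -exp(-w)*sin(3*w) - 3*exp(-w)*cos(3*w) − 9·I.
Solving for I: (1 + 9)·I equals the remaining terms, so I = (1/10)·(-exp(-w)*sin(3*w) - 3*exp(-w)*cos(3*w)).

-exp(-w)*sin(3*w)/10 - 3*exp(-w)*cos(3*w)/10 + C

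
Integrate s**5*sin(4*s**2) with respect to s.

-s**4*cos(4*s**2)/8 + s**2*sin(4*s**2)/16 + cos(4*s**2)/64 + C

Let u = s², du = 2s ds; rewrite as (1/2)∫ u^2·sin(4u) du.
Now integrate by parts 2 times.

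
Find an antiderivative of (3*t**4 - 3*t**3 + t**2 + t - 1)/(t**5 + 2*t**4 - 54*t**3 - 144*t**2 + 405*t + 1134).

Factor the denominator: (t - 7)*(t - 3)*(t + 3)**2*(t + 6).
Partial-fraction decomposition: 4565/(1053*(t + 6)) - 6479/(2700*(t + 3)) + 329/(180*(t + 3)**2) - 173/(1296*(t - 3)) + 6229/(5200*(t - 7)).
Integrate each term; A/(t−a) gives A·log|t−a|; A/(t−a)² gives −A/(t−a).

6229*log(t - 7)/5200 - 173*log(t - 3)/1296 - 6479*log(t + 3)/2700 + 4565*log(t + 6)/1053 - 329/(180*t + 540) + C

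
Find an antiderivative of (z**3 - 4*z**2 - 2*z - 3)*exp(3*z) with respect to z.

Use integration by parts with u = z**3 - 4*z**2 - 2*z - 3, dv = exp(3*z) dz, so v = exp(3*z)/3.
Apply parts 3 times (tabular method): alternate signs, differentiate u down to 0, integrate dv up.

(9*z**3 - 45*z**2 + 12*z - 31)*exp(3*z)/27 + C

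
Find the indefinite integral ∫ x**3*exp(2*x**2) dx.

Let u = x², du = 2x dx; rewrite as (1/2)∫ u^1·exp(2u) du.
Now integrate by parts 1 time.

(2*x**2 - 1)*exp(2*x**2)/8 + C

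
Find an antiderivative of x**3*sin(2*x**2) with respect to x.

-x**2*cos(2*x**2)/4 + sin(2*x**2)/8 + C

Let u = x², du = 2x dx; rewrite as (1/2)∫ u^1·sin(2u) du.
Now integrate by parts 1 time.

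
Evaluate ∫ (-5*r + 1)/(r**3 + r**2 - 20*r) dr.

Factor the denominator: r*(r - 4)*(r + 5).
Partial-fraction decomposition: 26/(45*(r + 5)) - 19/(36*(r - 4)) - 1/(20*r).
Integrate each term: A/(r−a) contributes A·log|r−a|.

-log(r)/20 - 19*log(r - 4)/36 + 26*log(r + 5)/45 + C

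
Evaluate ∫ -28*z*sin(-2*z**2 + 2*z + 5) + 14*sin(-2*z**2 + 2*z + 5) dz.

Let u = 2*z**2 - 2*z - 5, so du = (4*z - 2) dz.
Rewriting, the integral becomes 7·∫ sin(u) du = 7·-cos(u).
Substituting back, u = 2*z**2 - 2*z - 5.

-7*cos(-2*z**2 + 2*z + 5) + C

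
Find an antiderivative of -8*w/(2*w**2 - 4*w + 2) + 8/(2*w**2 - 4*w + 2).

-2*log(2*w**2 - 4*w + 2) + C

Let u = 2*w**2 - 4*w + 2, so du = (4*w - 4) dw.
Rewriting, the integral becomes -2·∫ 1/u du = -2·log(u).
Substituting back, u = 2*w**2 - 4*w + 2.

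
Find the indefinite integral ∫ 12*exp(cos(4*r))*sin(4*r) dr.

Let u = cos(4*r), so du = (-4*sin(4*r)) dr.
Rewriting, the integral becomes -3·∫ e^u du = -3·e^u.
Substituting back, u = cos(4*r).

-3*exp(cos(4*r)) + C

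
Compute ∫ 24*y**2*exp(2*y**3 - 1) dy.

4*exp(2*y**3 - 1) + C

Let u = 2*y**3 - 1, so du = (6*y**2) dy.
Rewriting, the integral becomes 4·∫ e^u du = 4·e^u.
Substituting back, u = 2*y**3 - 1.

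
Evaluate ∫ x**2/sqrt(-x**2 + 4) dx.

-x*sqrt(-x**2 + 4)/2 + 2*asin(x/2) + C

Substitute x = 2·sin(θ), so dx = 2·cos(θ) dθ and the radical becomes sqrt(-x**2 + 4) = 2·cos(θ) by the Pythagorean identity.
Integrate the resulting trig expression in θ, then back-substitute θ = asin(x/2), sin(θ) = x/2, cos(θ) = sqrt(-x**2 + 4)/2 (absorbing any constant into C).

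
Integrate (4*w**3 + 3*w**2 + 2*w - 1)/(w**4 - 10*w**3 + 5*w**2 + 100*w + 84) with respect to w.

Factor the denominator: (w - 7)*(w - 6)*(w + 1)*(w + 2).
Partial-fraction decomposition: 25/(72*(w + 2)) - 1/(14*(w + 1)) - 983/(56*(w - 6)) + 383/(18*(w - 7)).
Integrate each term: A/(w−a) contributes A·log|w−a|.

383*log(w - 7)/18 - 983*log(w - 6)/56 - log(w + 1)/14 + 25*log(w + 2)/72 + C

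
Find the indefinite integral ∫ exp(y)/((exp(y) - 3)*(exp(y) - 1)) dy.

log(exp(y) - 3)/2 - log(exp(y) - 1)/2 + C

Let u = e^y, du = e^y dy.
The integral becomes ∫ du/((u-3)(u-1)); decompose into partial fractions.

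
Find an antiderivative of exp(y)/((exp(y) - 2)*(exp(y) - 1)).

Let u = e^y, du = e^y dy.
The integral becomes ∫ du/((u-2)(u-1)); decompose into partial fractions.

log(exp(y) - 2) - log(exp(y) - 1) + C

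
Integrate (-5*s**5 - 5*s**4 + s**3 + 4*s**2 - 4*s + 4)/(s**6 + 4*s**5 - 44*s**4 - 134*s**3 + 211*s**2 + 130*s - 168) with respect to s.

-4502*log(s - 6)/2275 + 279*log(s - 1)/3200 - 11*log(s + 1)/504 + 386*log(s + 4)/225 - 71915*log(s + 7)/14976 - 1/(80*s - 80) + C

Factor the denominator: (s - 6)*(s - 1)**2*(s + 1)*(s + 4)*(s + 7).
Partial-fraction decomposition: -71915/(14976*(s + 7)) + 386/(225*(s + 4)) - 11/(504*(s + 1)) + 279/(3200*(s - 1)) + 1/(80*(s - 1)**2) - 4502/(2275*(s - 6)).
Integrate each term; A/(s−a) gives A·log|s−a|; A/(s−a)² gives −A/(s−a).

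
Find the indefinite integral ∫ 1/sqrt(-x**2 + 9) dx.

asin(x/3) + C

Substitute x = 3·sin(θ), so dx = 3·cos(θ) dθ and the radical becomes sqrt(-x**2 + 9) = 3·cos(θ) by the Pythagorean identity.
Integrate the resulting trig expression in θ, then back-substitute θ = asin(x/3), sin(θ) = x/3, cos(θ) = sqrt(-x**2 + 9)/3 (absorbing any constant into C).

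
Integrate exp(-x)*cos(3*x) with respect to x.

3*exp(-x)*sin(3*x)/10 - exp(-x)*cos(3*x)/10 + C

Let I denote the integral. Integrate by parts with u = cos(3*x), dv = exp(-x) dx, so v = -exp(-x): I = -exp(-x)*cos(3*x) − 3·∫ exp(-x)*sin(3*x) dx.
Apply parts again with u = sin(3*x), dv = exp(-x) dx: ∫ exp(-x)*sin(3*x) dx = -exp(-x)*sin(3*x) + 3·I. Substituting back brings back I: I = 3*exp(-x)*sin(3*x) - exp(-x)*cos(3*x) − 9·I.
Solving for I: (1 + 9)·I equals the remaining terms, so I = (1/10)·(3*exp(-x)*sin(3*x) - exp(-x)*cos(3*x)).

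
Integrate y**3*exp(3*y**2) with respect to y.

Let u = y², du = 2y dy; rewrite as (1/2)∫ u^1·exp(3u) du.
Now integrate by parts 1 time.

(3*y**2 - 1)*exp(3*y**2)/18 + C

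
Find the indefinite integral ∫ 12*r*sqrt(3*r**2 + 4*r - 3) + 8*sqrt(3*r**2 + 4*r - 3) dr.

4*(3*r**2 + 4*r - 3)**(3/2)/3 + C

Let u = 3*r**2 + 4*r - 3, so du = (6*r + 4) dr.
Rewriting, the integral becomes 2·∫ √u du = 2·(2/3)u^(3/2).
Substituting back, u = 3*r**2 + 4*r - 3.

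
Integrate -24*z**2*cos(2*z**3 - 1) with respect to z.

-4*sin(2*z**3 - 1) + C

Let u = 2*z**3 - 1, so du = (6*z**2) dz.
Rewriting, the integral becomes -4·∫ cos(u) du = -4·sin(u).
Substituting back, u = 2*z**3 - 1.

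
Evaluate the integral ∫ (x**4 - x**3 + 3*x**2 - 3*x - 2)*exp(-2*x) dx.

Use integration by parts with u = x**4 - x**3 + 3*x**2 - 3*x - 2, dv = exp(-2*x) dx, so v = -exp(-2*x)/2.
Apply parts 4 times (tabular method): alternate signs, differentiate u down to 0, integrate dv up.

(-4*x**4 - 4*x**3 - 18*x**2 - 6*x + 5)*exp(-2*x)/8 + C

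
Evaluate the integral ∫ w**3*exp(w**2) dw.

Let u = w², du = 2w dw; rewrite as (1/2)∫ u^1·exp(1u) du.
Now integrate by parts 1 time.

(w**2 - 1)*exp(w**2)/2 + C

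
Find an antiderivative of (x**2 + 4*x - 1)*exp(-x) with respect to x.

Use integration by parts with u = x**2 + 4*x - 1, dv = exp(-x) dx, so v = -exp(-x).
Apply parts 2 times (tabular method): alternate signs, differentiate u down to 0, integrate dv up.

(-x**2 - 6*x - 5)*exp(-x) + C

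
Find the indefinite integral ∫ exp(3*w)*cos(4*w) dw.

4*exp(3*w)*sin(4*w)/25 + 3*exp(3*w)*cos(4*w)/25 + C

Let I denote the integral. Integrate by parts with u = cos(4*w), dv = exp(3*w) dw, so v = exp(3*w)/3: I = exp(3*w)*cos(4*w)/3 + (4/3)·∫ exp(3*w)*sin(4*w) dw.
Apply parts again with u = sin(4*w), dv = exp(3*w) dw: ∫ exp(3*w)*sin(4*w) dw = exp(3*w)*sin(4*w)/3 − (4/3)·I. Substituting back brings back I: I = 4*exp(3*w)*sin(4*w)/9 + exp(3*w)*cos(4*w)/3 − (16/9)·I.
Solving for I: (1 + 16/9)·I equals the remaining terms, so I = (9/25)·(4*exp(3*w)*sin(4*w)/9 + exp(3*w)*cos(4*w)/3).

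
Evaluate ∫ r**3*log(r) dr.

r**4*log(r)/4 - r**4/16 + C

Use integration by parts with u = log(r), dv = r**3 dr.
Then du = 1/r dr and v = r**4/4.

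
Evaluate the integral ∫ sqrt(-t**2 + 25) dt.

t*sqrt(-t**2 + 25)/2 + 25*asin(t/5)/2 + C

Substitute t = 5·sin(θ), so dt = 5·cos(θ) dθ and the radical becomes sqrt(-t**2 + 25) = 5·cos(θ) by the Pythagorean identity.
Integrate the resulting trig expression in θ, then back-substitute θ = asin(t/5), sin(θ) = t/5, cos(θ) = sqrt(-t**2 + 25)/5 (absorbing any constant into C).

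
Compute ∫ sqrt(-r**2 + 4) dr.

Substitute r = 2·sin(θ), so dr = 2·cos(θ) dθ and the radical becomes sqrt(-r**2 + 4) = 2·cos(θ) by the Pythagorean identity.
Integrate the resulting trig expression in θ, then back-substitute θ = asin(r/2), sin(θ) = r/2, cos(θ) = sqrt(-r**2 + 4)/2 (absorbing any constant into C).

r*sqrt(-r**2 + 4)/2 + 2*asin(r/2) + C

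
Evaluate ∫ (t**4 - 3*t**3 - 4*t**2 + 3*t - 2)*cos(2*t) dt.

Use integration by parts with u = t**4 - 3*t**3 - 4*t**2 + 3*t - 2, dv = cos(2*t) dt, so v = sin(2*t)/2.
Apply parts 4 times (tabular method): alternate signs, differentiate u down to 0, integrate dv up.

t**4*sin(2*t)/2 - 3*t**3*sin(2*t)/2 + t**3*cos(2*t) - 7*t**2*sin(2*t)/2 - 9*t**2*cos(2*t)/4 + 15*t*sin(2*t)/4 - 7*t*cos(2*t)/2 + 3*sin(2*t)/4 + 15*cos(2*t)/8 + C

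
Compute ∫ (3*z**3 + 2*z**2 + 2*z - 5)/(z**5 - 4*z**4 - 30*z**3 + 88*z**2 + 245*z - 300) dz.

1367*log(z - 5)/10368 + log(z - 1)/160 + 37*log(z + 3)/128 - 173*log(z + 4)/405 - 215/(144*z - 720) + C

Factor the denominator: (z - 5)**2*(z - 1)*(z + 3)*(z + 4).
Partial-fraction decomposition: -173/(405*(z + 4)) + 37/(128*(z + 3)) + 1/(160*(z - 1)) + 1367/(10368*(z - 5)) + 215/(144*(z - 5)**2).
Integrate each term; A/(z−a) gives A·log|z−a|; A/(z−a)² gives −A/(z−a).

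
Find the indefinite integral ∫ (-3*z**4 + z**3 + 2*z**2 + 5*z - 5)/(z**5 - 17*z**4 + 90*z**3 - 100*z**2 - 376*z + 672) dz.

-748*log(z - 7)/15 + 3575*log(z - 6)/64 - 73*log(z - 4)/8 + 27*log(z - 2)/160 - 7*log(z + 2)/192 + C

Factor the denominator: (z - 7)*(z - 6)*(z - 4)*(z - 2)*(z + 2).
Partial-fraction decomposition: -7/(192*(z + 2)) + 27/(160*(z - 2)) - 73/(8*(z - 4)) + 3575/(64*(z - 6)) - 748/(15*(z - 7)).
Integrate each term: A/(z−a) contributes A·log|z−a|.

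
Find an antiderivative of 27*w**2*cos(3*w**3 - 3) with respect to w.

3*sin(3*w**3 - 3) + C

Let u = 3*w**3 - 3, so du = (9*w**2) dw.
Rewriting, the integral becomes 3·∫ cos(u) du = 3·sin(u).
Substituting back, u = 3*w**3 - 3.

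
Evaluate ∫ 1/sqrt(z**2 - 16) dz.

Substitute z = 4·sec(θ), so dz = 4·sec(θ)*tan(θ) dθ and the radical becomes sqrt(z**2 - 16) = 4·tan(θ) by the Pythagorean identity.
Integrate the resulting trig expression in θ, then back-substitute sec(θ) = z/4, tan(θ) = sqrt(z**2 - 16)/4 (absorbing any constant into C).

log(z + sqrt(z**2 - 16)) + C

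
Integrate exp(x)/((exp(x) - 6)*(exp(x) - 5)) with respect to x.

Let u = e^x, du = e^x dx.
The integral becomes ∫ du/((u-5)(u-6)); decompose into partial fractions.

log(exp(x) - 6) - log(exp(x) - 5) + C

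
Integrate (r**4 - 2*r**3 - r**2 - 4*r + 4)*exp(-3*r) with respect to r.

Use integration by parts with u = r**4 - 2*r**3 - r**2 - 4*r + 4, dv = exp(-3*r) dr, so v = -exp(-3*r)/3.
Apply parts 4 times (tabular method): alternate signs, differentiate u down to 0, integrate dv up.

(-27*r**4 + 18*r**3 + 45*r**2 + 138*r - 62)*exp(-3*r)/81 + C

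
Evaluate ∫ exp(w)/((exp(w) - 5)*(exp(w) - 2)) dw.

log(exp(w) - 5)/3 - log(exp(w) - 2)/3 + C

Let u = e^w, du = e^w dw.
The integral becomes ∫ du/((u-5)(u-2)); decompose into partial fractions.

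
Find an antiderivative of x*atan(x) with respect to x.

Use integration by parts with u = arctan(x), dv = x dx.
Then du = 1/(x**2 + 1) dx.

x**2*atan(x)/2 - x/2 + atan(x)/2 + C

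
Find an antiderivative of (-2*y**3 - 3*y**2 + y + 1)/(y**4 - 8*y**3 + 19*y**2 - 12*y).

-log(y)/12 - 57*log(y - 4)/4 + 77*log(y - 3)/6 - log(y - 1)/2 + C

Factor the denominator: y*(y - 4)*(y - 3)*(y - 1).
Partial-fraction decomposition: -1/(2*(y - 1)) + 77/(6*(y - 3)) - 57/(4*(y - 4)) - 1/(12*y).
Integrate each term: A/(y−a) contributes A·log|y−a|.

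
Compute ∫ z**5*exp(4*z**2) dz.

Let u = z², du = 2z dz; rewrite as (1/2)∫ u^2·exp(4u) du.
Now integrate by parts 2 times.

(8*z**4 - 4*z**2 + 1)*exp(4*z**2)/64 + C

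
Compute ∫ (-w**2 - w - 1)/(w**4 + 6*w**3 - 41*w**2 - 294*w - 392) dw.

Factor the denominator: (w - 7)*(w + 2)*(w + 4)*(w + 7).
Partial-fraction decomposition: 43/(210*(w + 7)) - 13/(66*(w + 4)) + 1/(30*(w + 2)) - 19/(462*(w - 7)).
Integrate each term: A/(w−a) contributes A·log|w−a|.

-19*log(w - 7)/462 + log(w + 2)/30 - 13*log(w + 4)/66 + 43*log(w + 7)/210 + C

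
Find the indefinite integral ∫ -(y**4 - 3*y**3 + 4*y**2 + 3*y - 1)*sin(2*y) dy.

Use integration by parts with u = y**4 - 3*y**3 + 4*y**2 + 3*y - 1, dv = -sin(2*y) dy, so v = cos(2*y)/2.
Apply parts 4 times (tabular method): alternate signs, differentiate u down to 0, integrate dv up.

y**4*cos(2*y)/2 - y**3*sin(2*y) - 3*y**3*cos(2*y)/2 + 9*y**2*sin(2*y)/4 + y**2*cos(2*y)/2 - y*sin(2*y)/2 + 15*y*cos(2*y)/4 - 15*sin(2*y)/8 - 3*cos(2*y)/4 + C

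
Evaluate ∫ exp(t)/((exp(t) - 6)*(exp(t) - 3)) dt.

Let u = e^t, du = e^t dt.
The integral becomes ∫ du/((u-6)(u-3)); decompose into partial fractions.

log(exp(t) - 6)/3 - log(exp(t) - 3)/3 + C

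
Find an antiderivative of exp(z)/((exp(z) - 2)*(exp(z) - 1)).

Let u = e^z, du = e^z dz.
The integral becomes ∫ du/((u-2)(u-1)); decompose into partial fractions.

log(exp(z) - 2) - log(exp(z) - 1) + C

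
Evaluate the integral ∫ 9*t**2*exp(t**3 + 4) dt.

Let u = t**3 + 4, so du = (3*t**2) dt.
Rewriting, the integral becomes 3·∫ e^u du = 3·e^u.
Substituting back, u = t**3 + 4.

3*exp(t**3 + 4) + C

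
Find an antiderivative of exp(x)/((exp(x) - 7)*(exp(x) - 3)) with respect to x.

Let u = e^x, du = e^x dx.
The integral becomes ∫ du/((u-7)(u-3)); decompose into partial fractions.

log(exp(x) - 7)/4 - log(exp(x) - 3)/4 + C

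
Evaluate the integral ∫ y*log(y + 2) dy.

y**2*log(y + 2)/2 - y**2/4 + y - 2*log(y + 2) + C

Use integration by parts with u = log(y + 2), dv = y dy.
Then du = 1/(y + 2) dy and v = y**2/2.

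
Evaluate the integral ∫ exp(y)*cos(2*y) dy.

Let I denote the integral. Integrate by parts with u = cos(2*y), dv = exp(y) dy, so v = exp(y): I = exp(y)*cos(2*y) + 2·∫ exp(y)*sin(2*y) dy.
Apply parts again with u = sin(2*y), dv = exp(y) dy: ∫ exp(y)*sin(2*y) dy = exp(y)*sin(2*y) − 2·I. Substituting back brings back I: I = 2*exp(y)*sin(2*y) + exp(y)*cos(2*y) − 4·I.
Solving for I: (1 + 4)·I equals the remaining terms, so I = (1/5)·(2*exp(y)*sin(2*y) + exp(y)*cos(2*y)).

2*exp(y)*sin(2*y)/5 + exp(y)*cos(2*y)/5 + C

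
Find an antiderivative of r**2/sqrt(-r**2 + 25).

-r*sqrt(-r**2 + 25)/2 + 25*asin(r/5)/2 + C

Substitute r = 5·sin(θ), so dr = 5·cos(θ) dθ and the radical becomes sqrt(-r**2 + 25) = 5·cos(θ) by the Pythagorean identity.
Integrate the resulting trig expression in θ, then back-substitute θ = asin(r/5), sin(θ) = r/5, cos(θ) = sqrt(-r**2 + 25)/5 (absorbing any constant into C).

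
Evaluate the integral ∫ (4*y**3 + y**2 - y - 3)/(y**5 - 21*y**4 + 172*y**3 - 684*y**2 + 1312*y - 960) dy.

Factor the denominator: (y - 6)*(y - 5)*(y - 4)**2*(y - 2).
Partial-fraction decomposition: 31/(48*(y - 2)) + 116/(y - 4) + 265/(4*(y - 4)**2) - 517/(3*(y - 5)) + 891/(16*(y - 6)).
Integrate each term; A/(y−a) gives A·log|y−a|; A/(y−a)² gives −A/(y−a).

891*log(y - 6)/16 - 517*log(y - 5)/3 + 116*log(y - 4) + 31*log(y - 2)/48 - 265/(4*y - 16) + C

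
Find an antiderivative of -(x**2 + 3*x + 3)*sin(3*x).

Use integration by parts with u = x**2 + 3*x + 3, dv = -sin(3*x) dx, so v = cos(3*x)/3.
Apply parts 2 times (tabular method): alternate signs, differentiate u down to 0, integrate dv up.

x**2*cos(3*x)/3 - 2*x*sin(3*x)/9 + x*cos(3*x) - sin(3*x)/3 + 25*cos(3*x)/27 + C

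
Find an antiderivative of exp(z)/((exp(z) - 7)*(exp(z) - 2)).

Let u = e^z, du = e^z dz.
The integral becomes ∫ du/((u-7)(u-2)); decompose into partial fractions.

log(exp(z) - 7)/5 - log(exp(z) - 2)/5 + C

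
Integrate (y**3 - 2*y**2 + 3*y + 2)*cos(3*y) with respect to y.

y**3*sin(3*y)/3 - 2*y**2*sin(3*y)/3 + y**2*cos(3*y)/3 + 7*y*sin(3*y)/9 - 4*y*cos(3*y)/9 + 22*sin(3*y)/27 + 7*cos(3*y)/27 + C

Use integration by parts with u = y**3 - 2*y**2 + 3*y + 2, dv = cos(3*y) dy, so v = sin(3*y)/3.
Apply parts 3 times (tabular method): alternate signs, differentiate u down to 0, integrate dv up.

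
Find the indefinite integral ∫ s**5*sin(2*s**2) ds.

-s**4*cos(2*s**2)/4 + s**2*sin(2*s**2)/4 + cos(2*s**2)/8 + C

Let u = s², du = 2s ds; rewrite as (1/2)∫ u^2·sin(2u) du.
Now integrate by parts 2 times.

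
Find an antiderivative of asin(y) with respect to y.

y*asin(y) + sqrt(-y**2 + 1) + C

Use integration by parts with u = arcsin(y), dv = dy.
Then du = 1/sqrt(-y**2 + 1) dy.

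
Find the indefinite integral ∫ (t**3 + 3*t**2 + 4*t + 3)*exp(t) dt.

(t**3 + 4*t - 1)*exp(t) + C

Use integration by parts with u = t**3 + 3*t**2 + 4*t + 3, dv = exp(t) dt, so v = exp(t).
Apply parts 3 times (tabular method): alternate signs, differentiate u down to 0, integrate dv up.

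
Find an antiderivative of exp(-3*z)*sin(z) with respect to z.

-3*exp(-3*z)*sin(z)/10 - exp(-3*z)*cos(z)/10 + C

Let I denote the integral. Integrate by parts with u = sin(z), dv = exp(-3*z) dz, so v = -exp(-3*z)/3: I = -exp(-3*z)*sin(z)/3 + (1/3)·∫ exp(-3*z)*cos(z) dz.
Apply parts again with u = cos(z), dv = exp(-3*z) dz: ∫ exp(-3*z)*cos(z) dz = -exp(-3*z)*cos(z)/3 − (1/3)·I. Substituting back brings back I: I = -exp(-3*z)*sin(z)/3 - exp(-3*z)*cos(z)/9 − (1/9)·I.
Solving for I: (1 + 1/9)·I equals the remaining terms, so I = (9/10)·(-exp(-3*z)*sin(z)/3 - exp(-3*z)*cos(z)/9).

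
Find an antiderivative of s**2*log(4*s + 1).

s**3*log(4*s + 1)/3 - s**3/9 + s**2/24 - s/48 + log(4*s + 1)/192 + C

Use integration by parts with u = log(4*s + 1), dv = s**2 ds.
Then du = 4/(4*s + 1) ds and v = s**3/3.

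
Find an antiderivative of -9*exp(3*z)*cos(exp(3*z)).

Let u = exp(3*z), so du = (3*exp(3*z)) dz.
Rewriting, the integral becomes -3·∫ cos(u) du = -3·sin(u).
Substituting back, u = exp(3*z).

-3*sin(exp(3*z)) + C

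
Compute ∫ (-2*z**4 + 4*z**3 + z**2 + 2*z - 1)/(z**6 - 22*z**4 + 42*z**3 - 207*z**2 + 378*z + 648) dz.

-233*log(z - 4)/1250 + 5*log(z - 3)/81 - log(z + 1)/125 + 3433*log(z + 6)/20250 - 311*log(z**2 + 9)/16875 - 269*atan(z/3)/1875 + C

Factor the denominator: (z - 4)*(z - 3)*(z + 1)*(z + 6)*(z**2 + 9).
Partial-fraction decomposition: -(622*z + 7263)/(16875*(z**2 + 9)) + 3433/(20250*(z + 6)) - 1/(125*(z + 1)) + 5/(81*(z - 3)) - 233/(1250*(z - 4)).
Integrate each term; A/(z−a) gives A·log|z−a|; the (Bz+D)/(z²+p²) term gives a log and an atan.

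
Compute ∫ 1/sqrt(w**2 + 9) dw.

Substitute w = 3·tan(θ), so dw = 3·sec(θ)^2 dθ and the radical becomes sqrt(w**2 + 9) = 3·sec(θ) by the Pythagorean identity.
Integrate the resulting trig expression in θ, then back-substitute tan(θ) = w/3, sec(θ) = sqrt(w**2 + 9)/3 (absorbing any constant into C).

log(w + sqrt(w**2 + 9)) + C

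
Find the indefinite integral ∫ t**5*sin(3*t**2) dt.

-t**4*cos(3*t**2)/6 + t**2*sin(3*t**2)/9 + cos(3*t**2)/27 + C

Let u = t², du = 2t dt; rewrite as (1/2)∫ u^2·sin(3u) du.
Now integrate by parts 2 times.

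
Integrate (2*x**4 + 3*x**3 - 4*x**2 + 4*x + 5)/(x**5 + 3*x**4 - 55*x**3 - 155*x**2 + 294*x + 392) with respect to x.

Factor the denominator: (x - 7)*(x - 2)*(x + 1)*(x + 4)*(x + 7).
Partial-fraction decomposition: 1777/(1134*(x + 7)) - 245/(594*(x + 4)) - 1/(108*(x + 1)) - 53/(810*(x - 2)) + 1417/(1540*(x - 7)).
Integrate each term: A/(x−a) contributes A·log|x−a|.

1417*log(x - 7)/1540 - 53*log(x - 2)/810 - log(x + 1)/108 - 245*log(x + 4)/594 + 1777*log(x + 7)/1134 + C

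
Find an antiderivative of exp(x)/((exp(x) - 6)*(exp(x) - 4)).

Let u = e^x, du = e^x dx.
The integral becomes ∫ du/((u-4)(u-6)); decompose into partial fractions.

log(exp(x) - 6)/2 - log(exp(x) - 4)/2 + C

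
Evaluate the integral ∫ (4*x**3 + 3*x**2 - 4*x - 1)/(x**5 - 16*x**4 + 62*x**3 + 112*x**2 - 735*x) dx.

log(x)/735 - 1683*log(x - 7)/490 + 277*log(x - 5)/80 - 7*log(x + 3)/240 - 149/(14*x - 98) + C

Factor the denominator: x*(x - 7)**2*(x - 5)*(x + 3).
Partial-fraction decomposition: -7/(240*(x + 3)) + 277/(80*(x - 5)) - 1683/(490*(x - 7)) + 149/(14*(x - 7)**2) + 1/(735*x).
Integrate each term; A/(x−a) gives A·log|x−a|; A/(x−a)² gives −A/(x−a).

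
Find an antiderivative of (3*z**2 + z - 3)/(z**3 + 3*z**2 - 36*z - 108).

37*log(z - 6)/36 - 7*log(z + 3)/9 + 11*log(z + 6)/4 + C

Factor the denominator: (z - 6)*(z + 3)*(z + 6).
Partial-fraction decomposition: 11/(4*(z + 6)) - 7/(9*(z + 3)) + 37/(36*(z - 6)).
Integrate each term: A/(z−a) contributes A·log|z−a|.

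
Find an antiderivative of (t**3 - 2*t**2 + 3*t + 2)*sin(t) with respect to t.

-t**3*cos(t) + 3*t**2*sin(t) + 2*t**2*cos(t) - 4*t*sin(t) + 3*t*cos(t) - 3*sin(t) - 6*cos(t) + C

Use integration by parts with u = t**3 - 2*t**2 + 3*t + 2, dv = sin(t) dt, so v = -cos(t).
Apply parts 3 times (tabular method): alternate signs, differentiate u down to 0, integrate dv up.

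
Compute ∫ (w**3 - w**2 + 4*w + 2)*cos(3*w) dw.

w**3*sin(3*w)/3 - w**2*sin(3*w)/3 + w**2*cos(3*w)/3 + 10*w*sin(3*w)/9 - 2*w*cos(3*w)/9 + 20*sin(3*w)/27 + 10*cos(3*w)/27 + C

Use integration by parts with u = w**3 - w**2 + 4*w + 2, dv = cos(3*w) dw, so v = sin(3*w)/3.
Apply parts 3 times (tabular method): alternate signs, differentiate u down to 0, integrate dv up.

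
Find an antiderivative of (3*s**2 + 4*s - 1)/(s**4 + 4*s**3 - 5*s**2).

-16*log(s)/25 + log(s - 1) - 9*log(s + 5)/25 - 1/(5*s) + C

Factor the denominator: s**2*(s - 1)*(s + 5).
Partial-fraction decomposition: -9/(25*(s + 5)) + 1/(s - 1) - 16/(25*s) + 1/(5*s**2).
Integrate each term; A/(s−a) gives A·log|s−a|; A/(s−a)² gives −A/(s−a).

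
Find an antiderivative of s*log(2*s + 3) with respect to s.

s**2*log(2*s + 3)/2 - s**2/4 + 3*s/4 - 9*log(2*s + 3)/8 + C

Use integration by parts with u = log(2*s + 3), dv = s ds.
Then du = 2/(2*s + 3) ds and v = s**2/2.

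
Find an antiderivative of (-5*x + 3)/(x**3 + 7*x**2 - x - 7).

Factor the denominator: (x - 1)*(x + 1)*(x + 7).
Partial-fraction decomposition: 19/(24*(x + 7)) - 2/(3*(x + 1)) - 1/(8*(x - 1)).
Integrate each term: A/(x−a) contributes A·log|x−a|.

-log(x - 1)/8 - 2*log(x + 1)/3 + 19*log(x + 7)/24 + C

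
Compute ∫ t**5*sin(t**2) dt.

-t**4*cos(t**2)/2 + t**2*sin(t**2) + cos(t**2) + C

Let u = t², du = 2t dt; rewrite as (1/2)∫ u^2·sin(1u) du.
Now integrate by parts 2 times.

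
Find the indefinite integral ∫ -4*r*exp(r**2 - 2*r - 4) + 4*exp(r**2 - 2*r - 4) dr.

-2*exp(r**2 - 2*r - 4) + C

Let u = r**2 - 2*r - 4, so du = (2*r - 2) dr.
Rewriting, the integral becomes -2·∫ e^u du = -2·e^u.
Substituting back, u = r**2 - 2*r - 4.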